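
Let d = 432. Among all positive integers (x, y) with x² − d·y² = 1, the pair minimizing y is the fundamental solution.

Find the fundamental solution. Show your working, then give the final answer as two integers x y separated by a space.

√432 = [20; 1,3,1,1,1,3,1,40, …], period ℓ=8 (even) → k=7
a_0=20:  p_0=20·1+0=20,  q_0=20·0+1=1
a_1=1:  p_1=1·20+1=21,  q_1=1·1+0=1
a_2=3:  p_2=3·21+20=83,  q_2=3·1+1=4
a_3=1:  p_3=1·83+21=104,  q_3=1·4+1=5
a_4=1:  p_4=1·104+83=187,  q_4=1·5+4=9
a_5=1:  p_5=1·187+104=291,  q_5=1·9+5=14
a_6=3:  p_6=3·291+187=1060,  q_6=3·14+9=51
a_7=1:  p_7=1·1060+291=1351,  q_7=1·51+14=65
→ (1351, 65).  Check: 1351²=1825201, 432·65²=1825200, difference 1.

1351 65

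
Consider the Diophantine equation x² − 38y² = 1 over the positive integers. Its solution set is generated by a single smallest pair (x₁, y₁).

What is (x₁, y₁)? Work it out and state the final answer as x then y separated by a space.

d=38: √d = [6; 6,12] (ℓ=2, even), read p_1/q_1
step 0: (6, 1)  from 6·(1,0) + (0,1)
step 1: (37, 6)  from 6·(6,1) + (1,0)
→ (37, 6).  Check: 37²=1369, 38·6²=1368, difference 1.

37 6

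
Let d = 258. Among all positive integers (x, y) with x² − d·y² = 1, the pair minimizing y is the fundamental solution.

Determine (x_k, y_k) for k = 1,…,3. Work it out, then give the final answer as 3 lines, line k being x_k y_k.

257 16
132097 8224
67897601 4227120

[16; 16,32] for √258; ℓ=2 ⇒ convergent index 1
i=0: a=16 ⇒ p=16, q=1
i=1: a=16 ⇒ p=257, q=16
fundamental: x₁=257, y₁=16  (since 66049 − 258·256 = 1)
n=2: (257,16)∘(257,16) = (257·257+258·16·16, 257·16+16·257) = (132097,8224)
n=3: (132097,8224)∘(257,16) = (257·132097+258·16·8224, 257·8224+16·132097) = (67897601,4227120)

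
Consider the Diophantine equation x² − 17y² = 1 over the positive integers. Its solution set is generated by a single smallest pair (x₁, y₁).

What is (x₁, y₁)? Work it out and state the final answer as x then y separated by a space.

√17 = [4; 8, …], period ℓ=1 (odd) → k=1
k=0  a_k=4  p_k/q_k = 4/1
k=1  a_k=8  p_k/q_k = 33/8
fundamental: x₁=33, y₁=8  (since 1089 − 17·64 = 1)

33 8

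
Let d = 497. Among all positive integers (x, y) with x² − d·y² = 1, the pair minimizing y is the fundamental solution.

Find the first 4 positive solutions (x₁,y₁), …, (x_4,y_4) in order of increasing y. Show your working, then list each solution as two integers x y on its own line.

√497 = [22; 3,2,2,5,6,5,2,2,3,44, …], period ℓ=10 (even) → k=9
a_0=22:  p_0=22·1+0=22,  q_0=22·0+1=1
a_1=3:  p_1=3·22+1=67,  q_1=3·1+0=3
a_2=2:  p_2=2·67+22=156,  q_2=2·3+1=7
…
a_7=2:  p_7=2·65476+12685=143637,  q_7=2·2937+569=6443
a_8=2:  p_8=2·143637+65476=352750,  q_8=2·6443+2937=15823
a_9=3:  p_9=3·352750+143637=1201887,  q_9=3·15823+6443=53912
(x₁, y₁) = (1201887, 53912);  1201887² − 497·53912² = 1 ✓
(1201887+53912√497)^2 = 2889064721537 + 129592263888√497
(1201887+53912√497)^3 = 6944658661946678751 + 311510514535059400√497
(1201887+53912√497)^4 = 16693389930459326703284737 + 748800875565868281911712√497

1201887 53912
2889064721537 129592263888
6944658661946678751 311510514535059400
16693389930459326703284737 748800875565868281911712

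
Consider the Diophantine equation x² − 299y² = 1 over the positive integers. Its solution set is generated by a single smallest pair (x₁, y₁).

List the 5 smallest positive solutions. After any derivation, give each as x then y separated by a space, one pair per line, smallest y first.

√299 = [17; 3,2,3,34, …], period ℓ=4 (even) → k=3
a_0=17:  p_0=17·1+0=17,  q_0=17·0+1=1
…
a_2=2:  p_2=2·52+17=121,  q_2=2·3+1=7
a_3=3:  p_3=3·121+52=415,  q_3=3·7+3=24
fundamental: x₁=415, y₁=24  (since 172225 − 299·576 = 1)
(x_2, y_2) = (415·415 + 299·24·24, 415·24 + 24·415) = (344449, 19920)
(x_3, y_3) = (415·344449 + 299·24·19920, 415·19920 + 24·344449) = (285892255, 16533576)
(x_4, y_4) = (415·285892255 + 299·24·16533576, 415·16533576 + 24·285892255) = (237290227201, 13722848160)
(x_5, y_5) = (415·237290227201 + 299·24·13722848160, 415·13722848160 + 24·237290227201) = (196950602684575, 11389947439224)

415 24
344449 19920
285892255 16533576
237290227201 13722848160
196950602684575 11389947439224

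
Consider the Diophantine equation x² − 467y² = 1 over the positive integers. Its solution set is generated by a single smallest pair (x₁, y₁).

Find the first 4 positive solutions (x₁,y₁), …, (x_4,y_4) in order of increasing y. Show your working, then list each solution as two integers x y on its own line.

√467 = [21; 1,1,1,1,3,…,1,1,42, …], period ℓ=14 (even) → k=13
a_0=21:  p_0=21·1+0=21,  q_0=21·0+1=1
…
a_3=1:  p_3=1·43+22=65,  q_3=1·2+1=3
…
a_7=21:  p_7=21·1275+389=27164,  q_7=21·59+18=1257
…
a_11=1:  p_11=1·358232+275465=633697,  q_11=1·16577+12747=29324
a_12=1:  p_12=1·633697+358232=991929,  q_12=1·29324+16577=45901
a_13=1:  p_13=1·991929+633697=1625626,  q_13=1·45901+29324=75225
(x₁, y₁) = (1625626, 75225);  1625626² − 467·75225² = 1 ✓
k=2:  x_2 = 1625626·1625626+467·75225·75225 = 5285319783751,  y_2 = 1625626·75225+75225·1625626 = 244575431700
k=3:  x_3 = 1625626·5285319783751+467·75225·244575431700 = 17183906517558380626,  y_3 = 1625626·244575431700+75225·5285319783751 = 795176361465413175
k=4:  x_4 = 1625626·17183906517558380626+467·75225·795176361465413175 = 55869210433019434807260001,  y_4 = 1625626·795176361465413175+75225·17183906517558380626 = 2585318735566902940613400

1625626 75225
5285319783751 244575431700
17183906517558380626 795176361465413175
55869210433019434807260001 2585318735566902940613400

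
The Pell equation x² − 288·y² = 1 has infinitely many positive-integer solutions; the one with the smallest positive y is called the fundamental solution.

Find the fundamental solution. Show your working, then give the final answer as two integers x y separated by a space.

17 1

[16; 1,32] for √288; ℓ=2 ⇒ convergent index 1
step 0: (16, 1)  from 16·(1,0) + (0,1)
step 1: (17, 1)  from 1·(16,1) + (1,0)
fundamental: x₁=17, y₁=1  (since 289 − 288·1 = 1)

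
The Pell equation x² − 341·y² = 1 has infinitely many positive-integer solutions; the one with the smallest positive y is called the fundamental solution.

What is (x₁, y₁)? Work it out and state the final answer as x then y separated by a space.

10626551 575460

√341 → a₀=18, period (2,6,1,8,2,…,6,2,36); ℓ=14 even so k=13
step 0: (18, 1)  from 18·(1,0) + (0,1)
step 1: (37, 2)  from 2·(18,1) + (1,0)
step 2: (240, 13)  from 6·(37,2) + (18,1)
…
step 4: (2456, 133)  from 8·(277,15) + (240,13)
step 5: (5189, 281)  from 2·(2456,133) + (277,15)
…
step 9: (76727, 4155)  from 2·(28124,1523) + (20479,1109)
…
step 11: (718667, 38918)  from 1·(641940,34763) + (76727,4155)
step 12: (4953942, 268271)  from 6·(718667,38918) + (641940,34763)
step 13: (10626551, 575460)  from 2·(4953942,268271) + (718667,38918)
(x₁, y₁) = (10626551, 575460);  10626551² − 341·575460² = 1 ✓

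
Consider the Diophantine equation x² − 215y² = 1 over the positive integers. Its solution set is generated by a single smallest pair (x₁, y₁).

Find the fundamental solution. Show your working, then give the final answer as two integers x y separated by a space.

√215 → a₀=14, period (1,1,1,28); ℓ=4 even so k=3
step 0: (14, 1)  from 14·(1,0) + (0,1)
…
step 2: (29, 2)  from 1·(15,1) + (14,1)
step 3: (44, 3)  from 1·(29,2) + (15,1)
→ (44, 3).  Check: 44²=1936, 215·3²=1935, difference 1.

44 3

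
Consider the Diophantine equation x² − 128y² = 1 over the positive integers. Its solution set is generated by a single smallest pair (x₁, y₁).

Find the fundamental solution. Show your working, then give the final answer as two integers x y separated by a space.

[11; 3,5,3,22] for √128; ℓ=4 ⇒ convergent index 3
step 0: (11, 1)  from 11·(1,0) + (0,1)
…
step 2: (181, 16)  from 5·(34,3) + (11,1)
step 3: (577, 51)  from 3·(181,16) + (34,3)
fundamental: x₁=577, y₁=51  (since 332929 − 128·2601 = 1)

577 51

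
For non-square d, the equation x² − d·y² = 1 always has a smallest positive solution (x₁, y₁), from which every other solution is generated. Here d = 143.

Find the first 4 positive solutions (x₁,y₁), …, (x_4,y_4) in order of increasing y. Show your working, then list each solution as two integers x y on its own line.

√143 = [11; 1,22, …], period ℓ=2 (even) → k=1
a_0=11:  p_0=11·1+0=11,  q_0=11·0+1=1
a_1=1:  p_1=1·11+1=12,  q_1=1·1+0=1
(x₁, y₁) = (12, 1);  12² − 143·1² = 1 ✓
n=2: (12,1)∘(12,1) = (12·12+143·1·1, 12·1+1·12) = (287,24)
n=3: (287,24)∘(12,1) = (12·287+143·1·24, 12·24+1·287) = (6876,575)
n=4: (6876,575)∘(12,1) = (12·6876+143·1·575, 12·575+1·6876) = (164737,13776)

12 1
287 24
6876 575
164737 13776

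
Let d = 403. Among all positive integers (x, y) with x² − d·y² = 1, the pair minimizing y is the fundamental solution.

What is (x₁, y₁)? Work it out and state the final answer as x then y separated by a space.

√403 → a₀=20, period (13,2,1,3,1,3,1,2,13,40); ℓ=10 even so k=9
step 0: (20, 1)  from 20·(1,0) + (0,1)
step 1: (261, 13)  from 13·(20,1) + (1,0)
step 2: (542, 27)  from 2·(261,13) + (20,1)
step 3: (803, 40)  from 1·(542,27) + (261,13)
step 4: (2951, 147)  from 3·(803,40) + (542,27)
step 5: (3754, 187)  from 1·(2951,147) + (803,40)
step 6: (14213, 708)  from 3·(3754,187) + (2951,147)
step 7: (17967, 895)  from 1·(14213,708) + (3754,187)
step 8: (50147, 2498)  from 2·(17967,895) + (14213,708)
step 9: (669878, 33369)  from 13·(50147,2498) + (17967,895)
fundamental: x₁=669878, y₁=33369  (since 448736534884 − 403·1113490161 = 1)

669878 33369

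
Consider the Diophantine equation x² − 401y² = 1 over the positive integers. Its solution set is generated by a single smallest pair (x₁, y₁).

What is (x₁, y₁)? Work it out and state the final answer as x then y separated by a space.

[20; 40] for √401; ℓ=1 ⇒ convergent index 1
i=0: a=20 ⇒ p=20, q=1
i=1: a=40 ⇒ p=801, q=40
→ (801, 40).  Check: 801²=641601, 401·40²=641600, difference 1.

801 40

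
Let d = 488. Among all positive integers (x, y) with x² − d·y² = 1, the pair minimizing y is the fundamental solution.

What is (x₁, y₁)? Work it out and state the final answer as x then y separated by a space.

√488 = [22; 11,44, …], period ℓ=2 (even) → k=1
a_0=22:  p_0=22·1+0=22,  q_0=22·0+1=1
a_1=11:  p_1=11·22+1=243,  q_1=11·1+0=11
fundamental: x₁=243, y₁=11  (since 59049 − 488·121 = 1)

243 11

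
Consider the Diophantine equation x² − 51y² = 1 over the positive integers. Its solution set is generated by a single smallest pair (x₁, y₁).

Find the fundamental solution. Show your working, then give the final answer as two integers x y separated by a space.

d=51: √d = [7; 7,14] (ℓ=2, even), read p_1/q_1
i=0: a=7 ⇒ p=7, q=1
i=1: a=7 ⇒ p=50, q=7
→ (50, 7).  Check: 50²=2500, 51·7²=2499, difference 1.

50 7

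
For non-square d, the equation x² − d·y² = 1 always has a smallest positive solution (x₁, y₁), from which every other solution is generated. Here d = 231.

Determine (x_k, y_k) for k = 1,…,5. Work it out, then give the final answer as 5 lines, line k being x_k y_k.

76 5
11551 760
1755676 115515
266851201 17557520
40559626876 2668627525

√231 → a₀=15, period (5,30); ℓ=2 even so k=1
i=0: a=15 ⇒ p=15, q=1
i=1: a=5 ⇒ p=76, q=5
→ (76, 5).  Check: 76²=5776, 231·5²=5775, difference 1.
(76+5√231)^2 = 11551 + 760√231
(76+5√231)^3 = 1755676 + 115515√231
(76+5√231)^4 = 266851201 + 17557520√231
(76+5√231)^5 = 40559626876 + 2668627525√231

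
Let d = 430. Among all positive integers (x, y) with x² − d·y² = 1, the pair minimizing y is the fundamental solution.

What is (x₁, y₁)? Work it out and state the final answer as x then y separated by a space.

2862251 138030

√430 = [20; 1,2,1,3,1,…,2,1,40, …], period ℓ=14 (even) → k=13
a_0=20:  p_0=20·1+0=20,  q_0=20·0+1=1
…
a_4=3:  p_4=3·83+62=311,  q_4=3·4+3=15
…
a_6=6:  p_6=6·394+311=2675,  q_6=6·19+15=129
…
a_8=6:  p_8=6·21794+2675=133439,  q_8=6·1051+129=6435
a_9=1:  p_9=1·133439+21794=155233,  q_9=1·6435+1051=7486
a_10=3:  p_10=3·155233+133439=599138,  q_10=3·7486+6435=28893
a_11=1:  p_11=1·599138+155233=754371,  q_11=1·28893+7486=36379
a_12=2:  p_12=2·754371+599138=2107880,  q_12=2·36379+28893=101651
a_13=1:  p_13=1·2107880+754371=2862251,  q_13=1·101651+36379=138030
→ (2862251, 138030).  Check: 2862251²=8192480787001, 430·138030²=8192480787000, difference 1.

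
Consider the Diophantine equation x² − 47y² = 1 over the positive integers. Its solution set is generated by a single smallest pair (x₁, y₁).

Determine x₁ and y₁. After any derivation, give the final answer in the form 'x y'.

48 7

√47 = [6; 1,5,1,12, …], period ℓ=4 (even) → k=3
k=0  a_k=6  p_k/q_k = 6/1
k=1  a_k=1  p_k/q_k = 7/1
k=2  a_k=5  p_k/q_k = 41/6
k=3  a_k=1  p_k/q_k = 48/7
(x₁, y₁) = (48, 7);  48² − 47·7² = 1 ✓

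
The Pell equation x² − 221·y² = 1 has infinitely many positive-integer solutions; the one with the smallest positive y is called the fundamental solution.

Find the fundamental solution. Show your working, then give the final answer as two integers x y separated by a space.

1665 112

d=221: √d = [14; 1,6,2,6,1,28] (ℓ=6, even), read p_5/q_5
k=0  a_k=14  p_k/q_k = 14/1
k=1  a_k=1  p_k/q_k = 15/1
…
k=3  a_k=2  p_k/q_k = 223/15
k=4  a_k=6  p_k/q_k = 1442/97
k=5  a_k=1  p_k/q_k = 1665/112
→ (1665, 112).  Check: 1665²=2772225, 221·112²=2772224, difference 1.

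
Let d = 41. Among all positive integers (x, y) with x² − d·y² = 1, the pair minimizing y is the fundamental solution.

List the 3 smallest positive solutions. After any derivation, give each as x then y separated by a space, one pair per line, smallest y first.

[6; 2,2,12] for √41; ℓ=3 ⇒ convergent index 5
i=0: a=6 ⇒ p=6, q=1
i=1: a=2 ⇒ p=13, q=2
i=2: a=2 ⇒ p=32, q=5
i=3: a=12 ⇒ p=397, q=62
i=4: a=2 ⇒ p=826, q=129
i=5: a=2 ⇒ p=2049, q=320
fundamental: x₁=2049, y₁=320  (since 4198401 − 41·102400 = 1)
(x_2, y_2) = (2049·2049 + 41·320·320, 2049·320 + 320·2049) = (8396801, 1311360)
(x_3, y_3) = (2049·8396801 + 41·320·1311360, 2049·1311360 + 320·8396801) = (34410088449, 5373952960)

2049 320
8396801 1311360
34410088449 5373952960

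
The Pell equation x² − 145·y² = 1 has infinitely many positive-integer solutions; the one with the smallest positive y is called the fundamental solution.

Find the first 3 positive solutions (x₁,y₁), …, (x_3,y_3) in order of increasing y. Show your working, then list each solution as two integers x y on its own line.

289 24
167041 13872
96549409 8017992

√145 → a₀=12, period (24); ℓ=1 odd so k=1
k=0  a_k=12  p_k/q_k = 12/1
k=1  a_k=24  p_k/q_k = 289/24
(x₁, y₁) = (289, 24);  289² − 145·24² = 1 ✓
(289+24√145)^2 = 167041 + 13872√145
(289+24√145)^3 = 96549409 + 8017992√145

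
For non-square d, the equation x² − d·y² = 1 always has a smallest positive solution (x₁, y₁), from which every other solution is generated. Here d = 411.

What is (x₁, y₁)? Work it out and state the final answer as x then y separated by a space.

[20; 3,1,1,1,19,1,1,1,3,40] for √411; ℓ=10 ⇒ convergent index 9
step 0: (20, 1)  from 20·(1,0) + (0,1)
step 1: (61, 3)  from 3·(20,1) + (1,0)
step 2: (81, 4)  from 1·(61,3) + (20,1)
step 3: (142, 7)  from 1·(81,4) + (61,3)
step 4: (223, 11)  from 1·(142,7) + (81,4)
step 5: (4379, 216)  from 19·(223,11) + (142,7)
step 6: (4602, 227)  from 1·(4379,216) + (223,11)
step 7: (8981, 443)  from 1·(4602,227) + (4379,216)
step 8: (13583, 670)  from 1·(8981,443) + (4602,227)
step 9: (49730, 2453)  from 3·(13583,670) + (8981,443)
→ (49730, 2453).  Check: 49730²=2473072900, 411·2453²=2473072899, difference 1.

49730 2453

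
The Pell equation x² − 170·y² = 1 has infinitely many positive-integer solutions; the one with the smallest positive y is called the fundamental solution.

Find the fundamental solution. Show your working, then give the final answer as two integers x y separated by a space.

339 26

[13; 26] for √170; ℓ=1 ⇒ convergent index 1
k=0  a_k=13  p_k/q_k = 13/1
k=1  a_k=26  p_k/q_k = 339/26
fundamental: x₁=339, y₁=26  (since 114921 − 170·676 = 1)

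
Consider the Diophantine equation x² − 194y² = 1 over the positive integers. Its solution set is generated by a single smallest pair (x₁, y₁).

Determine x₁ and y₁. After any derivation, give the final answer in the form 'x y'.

√194 = [13; 1,12,1,26, …], period ℓ=4 (even) → k=3
step 0: (13, 1)  from 13·(1,0) + (0,1)
step 1: (14, 1)  from 1·(13,1) + (1,0)
step 2: (181, 13)  from 12·(14,1) + (13,1)
step 3: (195, 14)  from 1·(181,13) + (14,1)
fundamental: x₁=195, y₁=14  (since 38025 − 194·196 = 1)

195 14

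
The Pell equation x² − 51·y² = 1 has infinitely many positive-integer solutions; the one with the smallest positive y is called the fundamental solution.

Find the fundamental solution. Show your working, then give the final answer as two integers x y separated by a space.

50 7

√51 = [7; 7,14, …], period ℓ=2 (even) → k=1
step 0: (7, 1)  from 7·(1,0) + (0,1)
step 1: (50, 7)  from 7·(7,1) + (1,0)
→ (50, 7).  Check: 50²=2500, 51·7²=2499, difference 1.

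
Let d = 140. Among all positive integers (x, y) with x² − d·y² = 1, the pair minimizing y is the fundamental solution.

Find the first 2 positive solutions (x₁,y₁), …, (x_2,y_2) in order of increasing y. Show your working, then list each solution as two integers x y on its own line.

√140 → a₀=11, period (1,4,1,22); ℓ=4 even so k=3
i=0: a=11 ⇒ p=11, q=1
…
i=2: a=4 ⇒ p=59, q=5
i=3: a=1 ⇒ p=71, q=6
→ (71, 6).  Check: 71²=5041, 140·6²=5040, difference 1.
k=2:  x_2 = 71·71+140·6·6 = 10081,  y_2 = 71·6+6·71 = 852

71 6
10081 852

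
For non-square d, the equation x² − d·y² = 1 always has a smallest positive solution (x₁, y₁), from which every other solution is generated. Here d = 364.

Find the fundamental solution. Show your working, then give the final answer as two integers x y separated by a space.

[19; 12,1,2,3,1,8,1,3,2,1,12,38] for √364; ℓ=12 ⇒ convergent index 11
step 0: (19, 1)  from 19·(1,0) + (0,1)
…
step 2: (248, 13)  from 1·(229,12) + (19,1)
step 3: (725, 38)  from 2·(248,13) + (229,12)
step 4: (2423, 127)  from 3·(725,38) + (248,13)
…
step 7: (30755, 1612)  from 1·(27607,1447) + (3148,165)
step 8: (119872, 6283)  from 3·(30755,1612) + (27607,1447)
…
step 10: (390371, 20461)  from 1·(270499,14178) + (119872,6283)
step 11: (4954951, 259710)  from 12·(390371,20461) + (270499,14178)
fundamental: x₁=4954951, y₁=259710  (since 24551539412401 − 364·67449284100 = 1)

4954951 259710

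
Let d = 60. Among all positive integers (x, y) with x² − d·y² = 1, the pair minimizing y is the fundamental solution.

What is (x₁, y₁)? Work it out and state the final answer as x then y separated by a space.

31 4

d=60: √d = [7; 1,2,1,14] (ℓ=4, even), read p_3/q_3
step 0: (7, 1)  from 7·(1,0) + (0,1)
step 1: (8, 1)  from 1·(7,1) + (1,0)
step 2: (23, 3)  from 2·(8,1) + (7,1)
step 3: (31, 4)  from 1·(23,3) + (8,1)
→ (31, 4).  Check: 31²=961, 60·4²=960, difference 1.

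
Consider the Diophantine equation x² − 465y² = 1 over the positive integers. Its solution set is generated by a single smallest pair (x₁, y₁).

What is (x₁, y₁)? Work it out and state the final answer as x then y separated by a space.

d=465: √d = [21; 1,1,3,2,2,2,3,1,1,42] (ℓ=10, even), read p_9/q_9
a_0=21:  p_0=21·1+0=21,  q_0=21·0+1=1
…
a_3=3:  p_3=3·43+22=151,  q_3=3·2+1=7
…
a_7=3:  p_7=3·2027+841=6922,  q_7=3·94+39=321
a_8=1:  p_8=1·6922+2027=8949,  q_8=1·321+94=415
a_9=1:  p_9=1·8949+6922=15871,  q_9=1·415+321=736
(x₁, y₁) = (15871, 736);  15871² − 465·736² = 1 ✓

15871 736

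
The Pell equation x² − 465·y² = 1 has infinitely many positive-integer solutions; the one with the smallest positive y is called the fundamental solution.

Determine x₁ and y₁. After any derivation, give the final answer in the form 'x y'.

15871 736

√465 → a₀=21, period (1,1,3,2,2,2,3,1,1,42); ℓ=10 even so k=9
a_0=21:  p_0=21·1+0=21,  q_0=21·0+1=1
…
a_6=2:  p_6=2·841+345=2027,  q_6=2·39+16=94
a_7=3:  p_7=3·2027+841=6922,  q_7=3·94+39=321
a_8=1:  p_8=1·6922+2027=8949,  q_8=1·321+94=415
a_9=1:  p_9=1·8949+6922=15871,  q_9=1·415+321=736
→ (15871, 736).  Check: 15871²=251888641, 465·736²=251888640, difference 1.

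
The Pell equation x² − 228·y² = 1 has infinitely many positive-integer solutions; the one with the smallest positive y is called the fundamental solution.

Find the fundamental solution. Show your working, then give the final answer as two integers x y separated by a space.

√228 → a₀=15, period (10,30); ℓ=2 even so k=1
step 0: (15, 1)  from 15·(1,0) + (0,1)
step 1: (151, 10)  from 10·(15,1) + (1,0)
→ (151, 10).  Check: 151²=22801, 228·10²=22800, difference 1.

151 10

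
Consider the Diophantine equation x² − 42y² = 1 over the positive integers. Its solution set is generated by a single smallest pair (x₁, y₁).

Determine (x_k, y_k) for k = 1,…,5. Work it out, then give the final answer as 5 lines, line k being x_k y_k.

13 2
337 52
8749 1350
227137 35048
5896813 909898

[6; 2,12] for √42; ℓ=2 ⇒ convergent index 1
k=0  a_k=6  p_k/q_k = 6/1
k=1  a_k=2  p_k/q_k = 13/2
fundamental: x₁=13, y₁=2  (since 169 − 42·4 = 1)
(13+2√42)^2 = 337 + 52√42
(13+2√42)^3 = 8749 + 1350√42
(13+2√42)^4 = 227137 + 35048√42
(13+2√42)^5 = 5896813 + 909898√42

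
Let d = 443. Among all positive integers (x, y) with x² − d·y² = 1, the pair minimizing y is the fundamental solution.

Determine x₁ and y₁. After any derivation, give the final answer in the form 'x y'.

442 21

√443 → a₀=21, period (21,42); ℓ=2 even so k=1
k=0  a_k=21  p_k/q_k = 21/1
k=1  a_k=21  p_k/q_k = 442/21
→ (442, 21).  Check: 442²=195364, 443·21²=195363, difference 1.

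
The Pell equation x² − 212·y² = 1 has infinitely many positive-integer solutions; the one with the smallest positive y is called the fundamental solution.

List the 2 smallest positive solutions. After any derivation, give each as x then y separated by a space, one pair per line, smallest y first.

66249 4550
8777860001 602865900

d=212: √d = [14; 1,1,3,1,1,…,1,1,28] (ℓ=14, even), read p_13/q_13
i=0: a=14 ⇒ p=14, q=1
…
i=8: a=1 ⇒ p=2781, q=191
i=9: a=1 ⇒ p=5198, q=357
i=10: a=1 ⇒ p=7979, q=548
i=11: a=3 ⇒ p=29135, q=2001
i=12: a=1 ⇒ p=37114, q=2549
i=13: a=1 ⇒ p=66249, q=4550
→ (66249, 4550).  Check: 66249²=4388930001, 212·4550²=4388930000, difference 1.
k=2:  x_2 = 66249·66249+212·4550·4550 = 8777860001,  y_2 = 66249·4550+4550·66249 = 602865900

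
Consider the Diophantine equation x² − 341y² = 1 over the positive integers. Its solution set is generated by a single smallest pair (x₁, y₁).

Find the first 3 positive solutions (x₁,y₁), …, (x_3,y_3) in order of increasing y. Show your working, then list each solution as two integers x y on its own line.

10626551 575460
225847172311201 12230310076920
4799952989541519968951 259932027556408030380

[18; 2,6,1,8,2,…,6,2,36] for √341; ℓ=14 ⇒ convergent index 13
a_0=18:  p_0=18·1+0=18,  q_0=18·0+1=1
a_1=2:  p_1=2·18+1=37,  q_1=2·1+0=2
a_2=6:  p_2=6·37+18=240,  q_2=6·2+1=13
…
a_7=2:  p_7=2·7645+5189=20479,  q_7=2·414+281=1109
…
a_9=2:  p_9=2·28124+20479=76727,  q_9=2·1523+1109=4155
a_10=8:  p_10=8·76727+28124=641940,  q_10=8·4155+1523=34763
a_11=1:  p_11=1·641940+76727=718667,  q_11=1·34763+4155=38918
a_12=6:  p_12=6·718667+641940=4953942,  q_12=6·38918+34763=268271
a_13=2:  p_13=2·4953942+718667=10626551,  q_13=2·268271+38918=575460
→ (10626551, 575460).  Check: 10626551²=112923586155601, 341·575460²=112923586155600, difference 1.
(x_2, y_2) = (10626551·10626551 + 341·575460·575460, 10626551·575460 + 575460·10626551) = (225847172311201, 12230310076920)
(x_3, y_3) = (10626551·225847172311201 + 341·575460·12230310076920, 10626551·12230310076920 + 575460·225847172311201) = (4799952989541519968951, 259932027556408030380)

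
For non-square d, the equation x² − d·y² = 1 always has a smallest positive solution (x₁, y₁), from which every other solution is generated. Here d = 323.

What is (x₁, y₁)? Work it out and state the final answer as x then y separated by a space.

18 1

d=323: √d = [17; 1,34] (ℓ=2, even), read p_1/q_1
i=0: a=17 ⇒ p=17, q=1
i=1: a=1 ⇒ p=18, q=1
fundamental: x₁=18, y₁=1  (since 324 − 323·1 = 1)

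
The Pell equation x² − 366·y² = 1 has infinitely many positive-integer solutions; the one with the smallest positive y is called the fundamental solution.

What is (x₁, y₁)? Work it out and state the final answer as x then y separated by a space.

907925 47458

√366 = [19; 7,1,1,1,2,12,2,1,1,1,7,38, …], period ℓ=12 (even) → k=11
k=0  a_k=19  p_k/q_k = 19/1
…
k=4  a_k=1  p_k/q_k = 440/23
…
k=6  a_k=12  p_k/q_k = 14444/755
…
k=8  a_k=1  p_k/q_k = 44499/2326
k=9  a_k=1  p_k/q_k = 74554/3897
k=10  a_k=1  p_k/q_k = 119053/6223
k=11  a_k=7  p_k/q_k = 907925/47458
fundamental: x₁=907925, y₁=47458  (since 824327805625 − 366·2252261764 = 1)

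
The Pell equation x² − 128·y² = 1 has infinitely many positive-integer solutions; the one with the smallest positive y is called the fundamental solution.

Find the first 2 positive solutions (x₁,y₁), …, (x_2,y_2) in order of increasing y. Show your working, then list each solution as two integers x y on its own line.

577 51
665857 58854

√128 → a₀=11, period (3,5,3,22); ℓ=4 even so k=3
a_0=11:  p_0=11·1+0=11,  q_0=11·0+1=1
a_1=3:  p_1=3·11+1=34,  q_1=3·1+0=3
a_2=5:  p_2=5·34+11=181,  q_2=5·3+1=16
a_3=3:  p_3=3·181+34=577,  q_3=3·16+3=51
fundamental: x₁=577, y₁=51  (since 332929 − 128·2601 = 1)
(577+51√128)^2 = 665857 + 58854√128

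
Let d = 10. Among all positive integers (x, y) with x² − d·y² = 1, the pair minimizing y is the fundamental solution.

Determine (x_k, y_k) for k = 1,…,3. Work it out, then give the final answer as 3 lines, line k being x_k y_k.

19 6
721 228
27379 8658

[3; 6] for √10; ℓ=1 ⇒ convergent index 1
a_0=3:  p_0=3·1+0=3,  q_0=3·0+1=1
a_1=6:  p_1=6·3+1=19,  q_1=6·1+0=6
→ (19, 6).  Check: 19²=361, 10·6²=360, difference 1.
n=2: (19,6)∘(19,6) = (19·19+10·6·6, 19·6+6·19) = (721,228)
n=3: (721,228)∘(19,6) = (19·721+10·6·228, 19·228+6·721) = (27379,8658)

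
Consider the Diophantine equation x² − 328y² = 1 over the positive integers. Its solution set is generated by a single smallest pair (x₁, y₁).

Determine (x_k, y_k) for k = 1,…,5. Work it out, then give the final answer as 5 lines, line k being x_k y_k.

163 9
53137 2934
17322499 956475
5647081537 311807916
1840931258563 101648424141

√328 → a₀=18, period (9,36); ℓ=2 even so k=1
step 0: (18, 1)  from 18·(1,0) + (0,1)
step 1: (163, 9)  from 9·(18,1) + (1,0)
(x₁, y₁) = (163, 9);  163² − 328·9² = 1 ✓
(x_2, y_2) = (163·163 + 328·9·9, 163·9 + 9·163) = (53137, 2934)
(x_3, y_3) = (163·53137 + 328·9·2934, 163·2934 + 9·53137) = (17322499, 956475)
(x_4, y_4) = (163·17322499 + 328·9·956475, 163·956475 + 9·17322499) = (5647081537, 311807916)
(x_5, y_5) = (163·5647081537 + 328·9·311807916, 163·311807916 + 9·5647081537) = (1840931258563, 101648424141)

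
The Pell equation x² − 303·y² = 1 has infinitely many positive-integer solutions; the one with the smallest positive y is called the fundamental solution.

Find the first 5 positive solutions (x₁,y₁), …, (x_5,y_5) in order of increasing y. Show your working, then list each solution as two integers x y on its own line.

d=303: √d = [17; 2,2,5,2,2,34] (ℓ=6, even), read p_5/q_5
k=0  a_k=17  p_k/q_k = 17/1
…
k=2  a_k=2  p_k/q_k = 87/5
k=3  a_k=5  p_k/q_k = 470/27
k=4  a_k=2  p_k/q_k = 1027/59
k=5  a_k=2  p_k/q_k = 2524/145
fundamental: x₁=2524, y₁=145  (since 6370576 − 303·21025 = 1)
k=2:  x_2 = 2524·2524+303·145·145 = 12741151,  y_2 = 2524·145+145·2524 = 731960
k=3:  x_3 = 2524·12741151+303·145·731960 = 64317327724,  y_3 = 2524·731960+145·12741151 = 3694933935
k=4:  x_4 = 2524·64317327724+303·145·3694933935 = 324673857609601,  y_4 = 2524·3694933935+145·64317327724 = 18652025771920
k=5:  x_5 = 2524·324673857609601+303·145·18652025771920 = 1638953568895938124,  y_5 = 2524·18652025771920+145·324673857609601 = 94155422401718225

2524 145
12741151 731960
64317327724 3694933935
324673857609601 18652025771920
1638953568895938124 94155422401718225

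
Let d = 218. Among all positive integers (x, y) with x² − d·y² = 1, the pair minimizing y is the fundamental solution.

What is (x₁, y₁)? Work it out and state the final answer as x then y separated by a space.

126003 8534

d=218: √d = [14; 1,3,3,1,28] (ℓ=5, odd), read p_9/q_9
i=0: a=14 ⇒ p=14, q=1
i=1: a=1 ⇒ p=15, q=1
i=2: a=3 ⇒ p=59, q=4
i=3: a=3 ⇒ p=192, q=13
…
i=6: a=1 ⇒ p=7471, q=506
i=7: a=3 ⇒ p=29633, q=2007
i=8: a=3 ⇒ p=96370, q=6527
i=9: a=1 ⇒ p=126003, q=8534
→ (126003, 8534).  Check: 126003²=15876756009, 218·8534²=15876756008, difference 1.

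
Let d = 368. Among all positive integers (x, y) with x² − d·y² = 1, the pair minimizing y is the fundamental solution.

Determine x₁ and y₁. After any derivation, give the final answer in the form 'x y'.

√368 = [19; 5,2,5,38, …], period ℓ=4 (even) → k=3
k=0  a_k=19  p_k/q_k = 19/1
k=1  a_k=5  p_k/q_k = 96/5
k=2  a_k=2  p_k/q_k = 211/11
k=3  a_k=5  p_k/q_k = 1151/60
fundamental: x₁=1151, y₁=60  (since 1324801 − 368·3600 = 1)

1151 60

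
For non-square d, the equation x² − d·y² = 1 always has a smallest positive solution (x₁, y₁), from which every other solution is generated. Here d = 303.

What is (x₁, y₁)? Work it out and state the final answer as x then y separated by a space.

√303 = [17; 2,2,5,2,2,34, …], period ℓ=6 (even) → k=5
step 0: (17, 1)  from 17·(1,0) + (0,1)
…
step 2: (87, 5)  from 2·(35,2) + (17,1)
step 3: (470, 27)  from 5·(87,5) + (35,2)
step 4: (1027, 59)  from 2·(470,27) + (87,5)
step 5: (2524, 145)  from 2·(1027,59) + (470,27)
→ (2524, 145).  Check: 2524²=6370576, 303·145²=6370575, difference 1.

2524 145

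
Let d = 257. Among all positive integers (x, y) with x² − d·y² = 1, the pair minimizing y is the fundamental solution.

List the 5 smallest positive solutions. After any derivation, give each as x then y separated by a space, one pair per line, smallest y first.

513 32
526337 32832
540021249 33685600
554061275137 34561392768
568466328269313 35459955294368

d=257: √d = [16; 32] (ℓ=1, odd), read p_1/q_1
i=0: a=16 ⇒ p=16, q=1
i=1: a=32 ⇒ p=513, q=32
→ (513, 32).  Check: 513²=263169, 257·32²=263168, difference 1.
n=2: (513,32)∘(513,32) = (513·513+257·32·32, 513·32+32·513) = (526337,32832)
n=3: (526337,32832)∘(513,32) = (513·526337+257·32·32832, 513·32832+32·526337) = (540021249,33685600)
n=4: (540021249,33685600)∘(513,32) = (513·540021249+257·32·33685600, 513·33685600+32·540021249) = (554061275137,34561392768)
n=5: (554061275137,34561392768)∘(513,32) = (513·554061275137+257·32·34561392768, 513·34561392768+32·554061275137) = (568466328269313,35459955294368)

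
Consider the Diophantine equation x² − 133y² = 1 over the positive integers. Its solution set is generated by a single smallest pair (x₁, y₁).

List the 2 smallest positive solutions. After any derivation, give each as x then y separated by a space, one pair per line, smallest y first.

2588599 224460
13401689565601 1162073863080

√133 → a₀=11, period (1,1,7,5,1,…,1,1,22); ℓ=16 even so k=15
i=0: a=11 ⇒ p=11, q=1
i=1: a=1 ⇒ p=12, q=1
i=2: a=1 ⇒ p=23, q=2
i=3: a=7 ⇒ p=173, q=15
…
i=5: a=1 ⇒ p=1061, q=92
…
i=7: a=1 ⇒ p=3010, q=261
i=8: a=2 ⇒ p=7969, q=691
i=9: a=1 ⇒ p=10979, q=952
i=10: a=1 ⇒ p=18948, q=1643
i=11: a=1 ⇒ p=29927, q=2595
i=12: a=5 ⇒ p=168583, q=14618
i=13: a=7 ⇒ p=1210008, q=104921
i=14: a=1 ⇒ p=1378591, q=119539
i=15: a=1 ⇒ p=2588599, q=224460
(x₁, y₁) = (2588599, 224460);  2588599² − 133·224460² = 1 ✓
(x_2, y_2) = (2588599·2588599 + 133·224460·224460, 2588599·224460 + 224460·2588599) = (13401689565601, 1162073863080)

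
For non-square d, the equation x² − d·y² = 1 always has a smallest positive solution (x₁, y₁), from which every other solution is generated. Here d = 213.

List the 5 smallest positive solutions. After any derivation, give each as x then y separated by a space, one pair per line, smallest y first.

√213 → a₀=14, period (1,1,2,6,1,8,1,6,2,1,1,28); ℓ=12 even so k=11
step 0: (14, 1)  from 14·(1,0) + (0,1)
step 1: (15, 1)  from 1·(14,1) + (1,0)
…
step 4: (467, 32)  from 6·(73,5) + (29,2)
step 5: (540, 37)  from 1·(467,32) + (73,5)
…
step 7: (5327, 365)  from 1·(4787,328) + (540,37)
…
step 9: (78825, 5401)  from 2·(36749,2518) + (5327,365)
step 10: (115574, 7919)  from 1·(78825,5401) + (36749,2518)
step 11: (194399, 13320)  from 1·(115574,7919) + (78825,5401)
fundamental: x₁=194399, y₁=13320  (since 37790971201 − 213·177422400 = 1)
(x_2, y_2) = (194399·194399 + 213·13320·13320, 194399·13320 + 13320·194399) = (75581942401, 5178789360)
(x_3, y_3) = (194399·75581942401 + 213·13320·5178789360, 194399·5178789360 + 13320·75581942401) = (29386108041429599, 2013502945575960)
(x_4, y_4) = (194399·29386108041429599 + 213·13320·2013502945575960, 194399·2013502945575960 + 13320·29386108041429599) = (11425260034216163289601, 782845918228863306720)
(x_5, y_5) = (194399·11425260034216163289601 + 213·13320·782845918228863306720, 194399·782845918228863306720 + 13320·11425260034216163289601) = (4442118250753789746628859999, 304368927313532092980546600)

194399 13320
75581942401 5178789360
29386108041429599 2013502945575960
11425260034216163289601 782845918228863306720
4442118250753789746628859999 304368927313532092980546600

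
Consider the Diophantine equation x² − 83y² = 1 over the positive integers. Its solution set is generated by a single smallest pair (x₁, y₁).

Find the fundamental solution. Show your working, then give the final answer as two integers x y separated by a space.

√83 = [9; 9,18, …], period ℓ=2 (even) → k=1
step 0: (9, 1)  from 9·(1,0) + (0,1)
step 1: (82, 9)  from 9·(9,1) + (1,0)
(x₁, y₁) = (82, 9);  82² − 83·9² = 1 ✓

82 9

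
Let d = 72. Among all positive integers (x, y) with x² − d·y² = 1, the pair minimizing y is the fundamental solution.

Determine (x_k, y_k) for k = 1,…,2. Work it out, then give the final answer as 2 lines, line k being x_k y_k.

√72 = [8; 2,16, …], period ℓ=2 (even) → k=1
k=0  a_k=8  p_k/q_k = 8/1
k=1  a_k=2  p_k/q_k = 17/2
fundamental: x₁=17, y₁=2  (since 289 − 72·4 = 1)
k=2:  x_2 = 17·17+72·2·2 = 577,  y_2 = 17·2+2·17 = 68

17 2
577 68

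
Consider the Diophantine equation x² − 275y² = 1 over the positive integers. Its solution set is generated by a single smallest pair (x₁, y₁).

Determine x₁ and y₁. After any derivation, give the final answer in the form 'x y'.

199 12

[16; 1,1,2,1,1,32] for √275; ℓ=6 ⇒ convergent index 5
step 0: (16, 1)  from 16·(1,0) + (0,1)
step 1: (17, 1)  from 1·(16,1) + (1,0)
step 2: (33, 2)  from 1·(17,1) + (16,1)
step 3: (83, 5)  from 2·(33,2) + (17,1)
step 4: (116, 7)  from 1·(83,5) + (33,2)
step 5: (199, 12)  from 1·(116,7) + (83,5)
fundamental: x₁=199, y₁=12  (since 39601 − 275·144 = 1)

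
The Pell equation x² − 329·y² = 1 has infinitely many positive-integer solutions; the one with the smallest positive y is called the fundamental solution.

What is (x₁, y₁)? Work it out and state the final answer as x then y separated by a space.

2376415 131016

√329 = [18; 7,4,2,1,1,4,1,1,2,4,7,36, …], period ℓ=12 (even) → k=11
a_0=18:  p_0=18·1+0=18,  q_0=18·0+1=1
…
a_2=4:  p_2=4·127+18=526,  q_2=4·7+1=29
…
a_6=4:  p_6=4·2884+1705=13241,  q_6=4·159+94=730
…
a_8=1:  p_8=1·16125+13241=29366,  q_8=1·889+730=1619
…
a_10=4:  p_10=4·74857+29366=328794,  q_10=4·4127+1619=18127
a_11=7:  p_11=7·328794+74857=2376415,  q_11=7·18127+4127=131016
fundamental: x₁=2376415, y₁=131016  (since 5647348252225 − 329·17165192256 = 1)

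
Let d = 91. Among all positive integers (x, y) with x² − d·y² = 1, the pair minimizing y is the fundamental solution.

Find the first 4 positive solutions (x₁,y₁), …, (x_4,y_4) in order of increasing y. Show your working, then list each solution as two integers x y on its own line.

1574 165
4954951 519420
15598184174 1635133995
49103078824801 5147401296840

d=91: √d = [9; 1,1,5,1,5,1,1,18] (ℓ=8, even), read p_7/q_7
i=0: a=9 ⇒ p=9, q=1
…
i=2: a=1 ⇒ p=19, q=2
i=3: a=5 ⇒ p=105, q=11
i=4: a=1 ⇒ p=124, q=13
i=5: a=5 ⇒ p=725, q=76
i=6: a=1 ⇒ p=849, q=89
i=7: a=1 ⇒ p=1574, q=165
fundamental: x₁=1574, y₁=165  (since 2477476 − 91·27225 = 1)
n=2: (1574,165)∘(1574,165) = (1574·1574+91·165·165, 1574·165+165·1574) = (4954951,519420)
n=3: (4954951,519420)∘(1574,165) = (1574·4954951+91·165·519420, 1574·519420+165·4954951) = (15598184174,1635133995)
n=4: (15598184174,1635133995)∘(1574,165) = (1574·15598184174+91·165·1635133995, 1574·1635133995+165·15598184174) = (49103078824801,5147401296840)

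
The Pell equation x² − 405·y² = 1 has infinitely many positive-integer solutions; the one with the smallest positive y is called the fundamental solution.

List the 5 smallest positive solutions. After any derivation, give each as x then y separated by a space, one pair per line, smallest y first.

161 8
51841 2576
16692641 829464
5374978561 267084832
1730726404001 86000486440

d=405: √d = [20; 8,40] (ℓ=2, even), read p_1/q_1
a_0=20:  p_0=20·1+0=20,  q_0=20·0+1=1
a_1=8:  p_1=8·20+1=161,  q_1=8·1+0=8
(x₁, y₁) = (161, 8);  161² − 405·8² = 1 ✓
(x_2, y_2) = (161·161 + 405·8·8, 161·8 + 8·161) = (51841, 2576)
(x_3, y_3) = (161·51841 + 405·8·2576, 161·2576 + 8·51841) = (16692641, 829464)
(x_4, y_4) = (161·16692641 + 405·8·829464, 161·829464 + 8·16692641) = (5374978561, 267084832)
(x_5, y_5) = (161·5374978561 + 405·8·267084832, 161·267084832 + 8·5374978561) = (1730726404001, 86000486440)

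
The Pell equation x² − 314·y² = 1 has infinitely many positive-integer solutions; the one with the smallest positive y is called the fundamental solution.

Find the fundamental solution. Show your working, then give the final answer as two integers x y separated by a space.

392499 22150

[17; 1,2,1,1,2,1,34] for √314; ℓ=7 ⇒ convergent index 13
step 0: (17, 1)  from 17·(1,0) + (0,1)
…
step 2: (53, 3)  from 2·(18,1) + (17,1)
step 3: (71, 4)  from 1·(53,3) + (18,1)
step 4: (124, 7)  from 1·(71,4) + (53,3)
…
step 10: (62853, 3547)  from 1·(47029,2654) + (15824,893)
…
step 12: (282617, 15949)  from 2·(109882,6201) + (62853,3547)
step 13: (392499, 22150)  from 1·(282617,15949) + (109882,6201)
fundamental: x₁=392499, y₁=22150  (since 154055465001 − 314·490622500 = 1)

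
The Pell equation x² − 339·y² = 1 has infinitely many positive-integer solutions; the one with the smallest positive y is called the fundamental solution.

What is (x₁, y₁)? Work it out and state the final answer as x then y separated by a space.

97970 5321

[18; 2,2,2,1,17,1,2,2,2,36] for √339; ℓ=10 ⇒ convergent index 9
k=0  a_k=18  p_k/q_k = 18/1
…
k=8  a_k=2  p_k/q_k = 40359/2192
k=9  a_k=2  p_k/q_k = 97970/5321
fundamental: x₁=97970, y₁=5321  (since 9598120900 − 339·28313041 = 1)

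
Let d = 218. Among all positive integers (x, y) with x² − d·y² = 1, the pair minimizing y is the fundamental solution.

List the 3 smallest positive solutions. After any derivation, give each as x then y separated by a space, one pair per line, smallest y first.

√218 = [14; 1,3,3,1,28, …], period ℓ=5 (odd) → k=9
i=0: a=14 ⇒ p=14, q=1
…
i=2: a=3 ⇒ p=59, q=4
…
i=8: a=3 ⇒ p=96370, q=6527
i=9: a=1 ⇒ p=126003, q=8534
→ (126003, 8534).  Check: 126003²=15876756009, 218·8534²=15876756008, difference 1.
k=2:  x_2 = 126003·126003+218·8534·8534 = 31753512017,  y_2 = 126003·8534+8534·126003 = 2150619204
k=3:  x_3 = 126003·31753512017+218·8534·2150619204 = 8002075549230099,  y_3 = 126003·2150619204+8534·31753512017 = 541968943114690

126003 8534
31753512017 2150619204
8002075549230099 541968943114690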